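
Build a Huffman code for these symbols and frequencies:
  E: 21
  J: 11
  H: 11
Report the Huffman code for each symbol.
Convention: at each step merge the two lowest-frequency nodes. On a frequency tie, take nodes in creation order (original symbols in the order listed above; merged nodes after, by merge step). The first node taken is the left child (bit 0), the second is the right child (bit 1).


Huffman tree construction:
Step 1: Merge J(11) + H(11) = 22
Step 2: Merge E(21) + (J+H)(22) = 43
Read each symbol's code off the tree from the root (left child = 0, right child = 1).

Codes:
  E: 0 (length 1)
  J: 10 (length 2)
  H: 11 (length 2)
Average code length: 65/43 = 1.5116 bits/symbol


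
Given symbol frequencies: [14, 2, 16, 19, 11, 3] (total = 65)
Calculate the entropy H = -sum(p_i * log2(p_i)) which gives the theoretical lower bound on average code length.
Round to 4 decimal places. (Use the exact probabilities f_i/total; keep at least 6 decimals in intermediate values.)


Per-symbol terms -p_i * log2(p_i) with p_i = f_i/65:
  p = 14/65 = 0.215385: log2(p) = -2.215013, -p*log2(p) = 0.477080
  p = 2/65 = 0.030769: log2(p) = -5.022368, -p*log2(p) = 0.154534
  p = 16/65 = 0.246154: log2(p) = -2.022368, -p*log2(p) = 0.497814
  p = 19/65 = 0.292308: log2(p) = -1.774440, -p*log2(p) = 0.518683
  p = 11/65 = 0.169231: log2(p) = -2.562936, -p*log2(p) = 0.433728
  p = 3/65 = 0.046154: log2(p) = -4.437405, -p*log2(p) = 0.204803
H = 0.477080 + 0.154534 + 0.497814 + 0.518683 + 0.433728 + 0.204803 = 2.286642

H = 2.2866 bits/symbol


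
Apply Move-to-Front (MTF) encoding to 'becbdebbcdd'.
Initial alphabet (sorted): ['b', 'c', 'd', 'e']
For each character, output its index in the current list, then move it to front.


MTF encoding:
'b': index 0 in ['b', 'c', 'd', 'e'] -> ['b', 'c', 'd', 'e']
'e': index 3 in ['b', 'c', 'd', 'e'] -> ['e', 'b', 'c', 'd']
'c': index 2 in ['e', 'b', 'c', 'd'] -> ['c', 'e', 'b', 'd']
'b': index 2 in ['c', 'e', 'b', 'd'] -> ['b', 'c', 'e', 'd']
'd': index 3 in ['b', 'c', 'e', 'd'] -> ['d', 'b', 'c', 'e']
'e': index 3 in ['d', 'b', 'c', 'e'] -> ['e', 'd', 'b', 'c']
'b': index 2 in ['e', 'd', 'b', 'c'] -> ['b', 'e', 'd', 'c']
'b': index 0 in ['b', 'e', 'd', 'c'] -> ['b', 'e', 'd', 'c']
'c': index 3 in ['b', 'e', 'd', 'c'] -> ['c', 'b', 'e', 'd']
'd': index 3 in ['c', 'b', 'e', 'd'] -> ['d', 'c', 'b', 'e']
'd': index 0 in ['d', 'c', 'b', 'e'] -> ['d', 'c', 'b', 'e']


Output: [0, 3, 2, 2, 3, 3, 2, 0, 3, 3, 0]


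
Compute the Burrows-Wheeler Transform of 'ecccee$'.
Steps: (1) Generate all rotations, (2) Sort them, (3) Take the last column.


Rotations (sorted):
  0: $ecccee -> last char: e
  1: cccee$e -> last char: e
  2: ccee$ec -> last char: c
  3: cee$ecc -> last char: c
  4: e$eccce -> last char: e
  5: ecccee$ -> last char: $
  6: ee$eccc -> last char: c


BWT = eecce$c


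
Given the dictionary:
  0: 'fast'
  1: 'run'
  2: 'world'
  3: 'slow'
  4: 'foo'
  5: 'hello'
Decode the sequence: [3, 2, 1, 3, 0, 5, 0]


Look up each index in the dictionary:
  3 -> 'slow'
  2 -> 'world'
  1 -> 'run'
  3 -> 'slow'
  0 -> 'fast'
  5 -> 'hello'
  0 -> 'fast'

Decoded: "slow world run slow fast hello fast"


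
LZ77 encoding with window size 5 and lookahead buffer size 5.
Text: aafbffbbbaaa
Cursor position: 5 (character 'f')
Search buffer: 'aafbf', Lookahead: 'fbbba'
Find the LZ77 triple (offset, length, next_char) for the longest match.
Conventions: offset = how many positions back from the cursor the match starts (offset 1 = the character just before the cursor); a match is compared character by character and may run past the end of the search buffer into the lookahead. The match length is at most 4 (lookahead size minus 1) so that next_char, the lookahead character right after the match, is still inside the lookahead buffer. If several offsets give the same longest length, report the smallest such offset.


Try each offset into the search buffer:
  offset=1 (pos 4, char 'f'): match length 1
  offset=2 (pos 3, char 'b'): match length 0
  offset=3 (pos 2, char 'f'): match length 2
  offset=4 (pos 1, char 'a'): match length 0
  offset=5 (pos 0, char 'a'): match length 0
Longest match has length 2 at offset 3.
next_char = character at position 5 + 2 = 7 -> 'b'

Best match: offset=3, length=2 (matching 'fb' starting at position 2)
LZ77 triple: (3, 2, 'b')


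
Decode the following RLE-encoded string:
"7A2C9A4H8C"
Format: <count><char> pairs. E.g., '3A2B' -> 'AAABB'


Expanding each <count><char> pair:
  7A -> 'AAAAAAA'
  2C -> 'CC'
  9A -> 'AAAAAAAAA'
  4H -> 'HHHH'
  8C -> 'CCCCCCCC'

Decoded = AAAAAAACCAAAAAAAAAHHHHCCCCCCCC


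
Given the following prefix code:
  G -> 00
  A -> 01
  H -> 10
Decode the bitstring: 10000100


Decoding step by step:
Bits 10 -> H
Bits 00 -> G
Bits 01 -> A
Bits 00 -> G


Decoded message: HGAG


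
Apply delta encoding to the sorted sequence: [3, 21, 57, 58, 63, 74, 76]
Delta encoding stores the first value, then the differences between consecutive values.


First value: 3
Deltas:
  21 - 3 = 18
  57 - 21 = 36
  58 - 57 = 1
  63 - 58 = 5
  74 - 63 = 11
  76 - 74 = 2


Delta encoded: [3, 18, 36, 1, 5, 11, 2]


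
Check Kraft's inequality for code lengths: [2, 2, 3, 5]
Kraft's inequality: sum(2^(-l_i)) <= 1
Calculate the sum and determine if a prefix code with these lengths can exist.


Sum = 2^(-2) + 2^(-2) + 2^(-3) + 2^(-5)
    = 0.25 + 0.25 + 0.125 + 0.03125
    = 21/32 = 0.65625
Since 0.65625 <= 1, Kraft's inequality IS satisfied.
A prefix code with these lengths CAN exist.

Kraft sum = 0.65625. Satisfied.


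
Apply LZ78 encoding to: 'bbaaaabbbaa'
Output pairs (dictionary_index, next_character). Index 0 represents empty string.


LZ78 encoding steps:
Dictionary: {0: ''}
Step 1: w='' (idx 0), next='b' -> output (0, 'b'), add 'b' as idx 1
Step 2: w='b' (idx 1), next='a' -> output (1, 'a'), add 'ba' as idx 2
Step 3: w='' (idx 0), next='a' -> output (0, 'a'), add 'a' as idx 3
Step 4: w='a' (idx 3), next='a' -> output (3, 'a'), add 'aa' as idx 4
Step 5: w='b' (idx 1), next='b' -> output (1, 'b'), add 'bb' as idx 5
Step 6: w='ba' (idx 2), next='a' -> output (2, 'a'), add 'baa' as idx 6


Encoded: [(0, 'b'), (1, 'a'), (0, 'a'), (3, 'a'), (1, 'b'), (2, 'a')]


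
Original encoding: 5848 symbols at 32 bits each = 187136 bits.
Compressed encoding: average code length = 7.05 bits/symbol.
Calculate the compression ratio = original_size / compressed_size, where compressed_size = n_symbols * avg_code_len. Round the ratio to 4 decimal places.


original_size = n_symbols * orig_bits = 5848 * 32 = 187136 bits
compressed_size = n_symbols * avg_code_len = 5848 * 7.05 = 41228.4 bits
ratio = original_size / compressed_size = 187136 / 41228.4 = 4.539

Compression ratio = 4.539


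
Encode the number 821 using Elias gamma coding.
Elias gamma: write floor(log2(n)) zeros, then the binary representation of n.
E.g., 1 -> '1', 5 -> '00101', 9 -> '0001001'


num_bits = floor(log2(821)) + 1 = 10
leading_zeros = num_bits - 1 = 9
binary(821) = 1100110101

Elias gamma(821) = '000000000' + '1100110101' = 0000000001100110101 (19 bits)


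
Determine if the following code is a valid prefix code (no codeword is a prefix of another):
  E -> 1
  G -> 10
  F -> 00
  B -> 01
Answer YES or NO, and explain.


Checking each pair (does one codeword prefix another?):
  E='1' vs G='10': prefix -- VIOLATION

NO -- this is NOT a valid prefix code. E (1) is a prefix of G (10).


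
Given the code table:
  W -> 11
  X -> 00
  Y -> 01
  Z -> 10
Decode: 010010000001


Decoding:
01 -> Y
00 -> X
10 -> Z
00 -> X
00 -> X
01 -> Y


Result: YXZXXY


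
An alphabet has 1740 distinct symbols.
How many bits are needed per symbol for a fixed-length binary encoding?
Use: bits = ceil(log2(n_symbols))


log2(1740) = 10.7649
Bracket: 2^10 = 1024 < 1740 <= 2^11 = 2048
So ceil(log2(1740)) = 11

bits = ceil(log2(1740)) = ceil(10.7649) = 11 bits


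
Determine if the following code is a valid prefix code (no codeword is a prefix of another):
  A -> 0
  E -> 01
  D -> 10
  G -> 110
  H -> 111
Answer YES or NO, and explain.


Checking each pair (does one codeword prefix another?):
  A='0' vs E='01': prefix -- VIOLATION

NO -- this is NOT a valid prefix code. A (0) is a prefix of E (01).


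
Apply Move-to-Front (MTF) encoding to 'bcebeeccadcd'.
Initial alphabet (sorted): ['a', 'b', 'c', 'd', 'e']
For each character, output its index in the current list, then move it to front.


MTF encoding:
'b': index 1 in ['a', 'b', 'c', 'd', 'e'] -> ['b', 'a', 'c', 'd', 'e']
'c': index 2 in ['b', 'a', 'c', 'd', 'e'] -> ['c', 'b', 'a', 'd', 'e']
'e': index 4 in ['c', 'b', 'a', 'd', 'e'] -> ['e', 'c', 'b', 'a', 'd']
'b': index 2 in ['e', 'c', 'b', 'a', 'd'] -> ['b', 'e', 'c', 'a', 'd']
'e': index 1 in ['b', 'e', 'c', 'a', 'd'] -> ['e', 'b', 'c', 'a', 'd']
'e': index 0 in ['e', 'b', 'c', 'a', 'd'] -> ['e', 'b', 'c', 'a', 'd']
'c': index 2 in ['e', 'b', 'c', 'a', 'd'] -> ['c', 'e', 'b', 'a', 'd']
'c': index 0 in ['c', 'e', 'b', 'a', 'd'] -> ['c', 'e', 'b', 'a', 'd']
'a': index 3 in ['c', 'e', 'b', 'a', 'd'] -> ['a', 'c', 'e', 'b', 'd']
'd': index 4 in ['a', 'c', 'e', 'b', 'd'] -> ['d', 'a', 'c', 'e', 'b']
'c': index 2 in ['d', 'a', 'c', 'e', 'b'] -> ['c', 'd', 'a', 'e', 'b']
'd': index 1 in ['c', 'd', 'a', 'e', 'b'] -> ['d', 'c', 'a', 'e', 'b']


Output: [1, 2, 4, 2, 1, 0, 2, 0, 3, 4, 2, 1]


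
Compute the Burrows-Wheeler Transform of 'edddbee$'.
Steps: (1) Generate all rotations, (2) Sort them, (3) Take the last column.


Rotations (sorted):
  0: $edddbee -> last char: e
  1: bee$eddd -> last char: d
  2: dbee$edd -> last char: d
  3: ddbee$ed -> last char: d
  4: dddbee$e -> last char: e
  5: e$edddbe -> last char: e
  6: edddbee$ -> last char: $
  7: ee$edddb -> last char: b


BWT = edddee$b


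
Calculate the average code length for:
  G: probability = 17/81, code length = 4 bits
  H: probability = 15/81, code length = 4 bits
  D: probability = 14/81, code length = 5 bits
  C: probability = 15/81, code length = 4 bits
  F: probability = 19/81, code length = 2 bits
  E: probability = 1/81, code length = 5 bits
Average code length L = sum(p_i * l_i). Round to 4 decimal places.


Weighted contributions p_i * l_i:
  G: (17/81) * 4 = 68/81
  H: (15/81) * 4 = 60/81
  D: (14/81) * 5 = 70/81
  C: (15/81) * 4 = 60/81
  F: (19/81) * 2 = 38/81
  E: (1/81) * 5 = 5/81
Sum = (68 + 60 + 70 + 60 + 38 + 5)/81 = 301/81

L = 301/81 = 3.7160 bits/symbol


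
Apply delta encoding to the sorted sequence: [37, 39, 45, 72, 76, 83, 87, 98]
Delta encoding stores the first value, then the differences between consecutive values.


First value: 37
Deltas:
  39 - 37 = 2
  45 - 39 = 6
  72 - 45 = 27
  76 - 72 = 4
  83 - 76 = 7
  87 - 83 = 4
  98 - 87 = 11


Delta encoded: [37, 2, 6, 27, 4, 7, 4, 11]


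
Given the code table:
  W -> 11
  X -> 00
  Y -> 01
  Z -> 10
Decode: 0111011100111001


Decoding:
01 -> Y
11 -> W
01 -> Y
11 -> W
00 -> X
11 -> W
10 -> Z
01 -> Y


Result: YWYWXWZY


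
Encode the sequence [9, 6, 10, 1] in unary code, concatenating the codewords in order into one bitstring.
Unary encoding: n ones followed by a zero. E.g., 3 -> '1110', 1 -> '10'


Encode each number as n ones followed by a terminating 0:
  9 -> 1111111110 (10 bits)
  6 -> 1111110 (7 bits)
  10 -> 11111111110 (11 bits)
  1 -> 10 (2 bits)
Total length = 10 + 7 + 11 + 2 = 30 bits.

Unary([9, 6, 10, 1]) = 111111111011111101111111111010 (30 bits)


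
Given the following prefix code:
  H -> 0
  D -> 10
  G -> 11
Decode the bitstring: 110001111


Decoding step by step:
Bits 11 -> G
Bits 0 -> H
Bits 0 -> H
Bits 0 -> H
Bits 11 -> G
Bits 11 -> G


Decoded message: GHHHGG


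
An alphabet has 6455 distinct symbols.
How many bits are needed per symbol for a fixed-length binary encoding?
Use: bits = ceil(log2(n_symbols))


log2(6455) = 12.6562
Bracket: 2^12 = 4096 < 6455 <= 2^13 = 8192
So ceil(log2(6455)) = 13

bits = ceil(log2(6455)) = ceil(12.6562) = 13 bits


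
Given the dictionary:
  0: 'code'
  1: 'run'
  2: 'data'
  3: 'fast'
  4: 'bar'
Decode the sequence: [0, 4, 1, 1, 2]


Look up each index in the dictionary:
  0 -> 'code'
  4 -> 'bar'
  1 -> 'run'
  1 -> 'run'
  2 -> 'data'

Decoded: "code bar run run data"


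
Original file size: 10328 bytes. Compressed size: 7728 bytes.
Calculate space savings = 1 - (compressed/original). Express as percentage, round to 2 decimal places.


ratio = compressed/original = 7728/10328 = 0.748257
savings = 1 - ratio = 1 - 0.748257 = 0.251743
as a percentage: 0.251743 * 100 = 25.17%

Space savings = 1 - 7728/10328 = 25.17%


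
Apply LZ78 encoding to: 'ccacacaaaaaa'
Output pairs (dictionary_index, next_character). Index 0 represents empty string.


LZ78 encoding steps:
Dictionary: {0: ''}
Step 1: w='' (idx 0), next='c' -> output (0, 'c'), add 'c' as idx 1
Step 2: w='c' (idx 1), next='a' -> output (1, 'a'), add 'ca' as idx 2
Step 3: w='ca' (idx 2), next='c' -> output (2, 'c'), add 'cac' as idx 3
Step 4: w='' (idx 0), next='a' -> output (0, 'a'), add 'a' as idx 4
Step 5: w='a' (idx 4), next='a' -> output (4, 'a'), add 'aa' as idx 5
Step 6: w='aa' (idx 5), next='a' -> output (5, 'a'), add 'aaa' as idx 6


Encoded: [(0, 'c'), (1, 'a'), (2, 'c'), (0, 'a'), (4, 'a'), (5, 'a')]


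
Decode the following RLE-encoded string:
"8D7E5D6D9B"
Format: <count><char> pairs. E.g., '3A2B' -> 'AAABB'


Expanding each <count><char> pair:
  8D -> 'DDDDDDDD'
  7E -> 'EEEEEEE'
  5D -> 'DDDDD'
  6D -> 'DDDDDD'
  9B -> 'BBBBBBBBB'

Decoded = DDDDDDDDEEEEEEEDDDDDDDDDDDBBBBBBBBB


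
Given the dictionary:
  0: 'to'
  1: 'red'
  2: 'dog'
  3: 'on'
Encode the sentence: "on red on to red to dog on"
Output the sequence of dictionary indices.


Look up each word in the dictionary:
  'on' -> 3
  'red' -> 1
  'on' -> 3
  'to' -> 0
  'red' -> 1
  'to' -> 0
  'dog' -> 2
  'on' -> 3

Encoded: [3, 1, 3, 0, 1, 0, 2, 3]


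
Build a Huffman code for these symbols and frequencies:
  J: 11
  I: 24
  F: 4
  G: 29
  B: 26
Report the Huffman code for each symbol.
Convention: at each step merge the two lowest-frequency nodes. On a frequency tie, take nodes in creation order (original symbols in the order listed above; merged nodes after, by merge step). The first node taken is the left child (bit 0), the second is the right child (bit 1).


Huffman tree construction:
Step 1: Merge F(4) + J(11) = 15
Step 2: Merge (F+J)(15) + I(24) = 39
Step 3: Merge B(26) + G(29) = 55
Step 4: Merge ((F+J)+I)(39) + (B+G)(55) = 94
Read each symbol's code off the tree from the root (left child = 0, right child = 1).

Codes:
  J: 001 (length 3)
  I: 01 (length 2)
  F: 000 (length 3)
  G: 11 (length 2)
  B: 10 (length 2)
Average code length: 203/94 = 2.1596 bits/symbol


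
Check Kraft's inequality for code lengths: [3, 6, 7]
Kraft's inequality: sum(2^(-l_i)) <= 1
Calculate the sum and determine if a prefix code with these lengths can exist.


Sum = 2^(-3) + 2^(-6) + 2^(-7)
    = 0.125 + 0.015625 + 0.0078125
    = 19/128 = 0.1484375
Since 0.1484375 <= 1, Kraft's inequality IS satisfied.
A prefix code with these lengths CAN exist.

Kraft sum = 0.1484375. Satisfied.


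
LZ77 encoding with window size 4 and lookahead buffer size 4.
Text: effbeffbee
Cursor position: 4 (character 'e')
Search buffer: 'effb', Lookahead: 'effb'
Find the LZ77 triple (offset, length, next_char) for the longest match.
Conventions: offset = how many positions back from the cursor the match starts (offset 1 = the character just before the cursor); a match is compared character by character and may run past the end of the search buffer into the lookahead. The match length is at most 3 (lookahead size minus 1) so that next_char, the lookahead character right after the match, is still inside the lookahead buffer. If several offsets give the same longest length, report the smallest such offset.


Try each offset into the search buffer:
  offset=1 (pos 3, char 'b'): match length 0
  offset=2 (pos 2, char 'f'): match length 0
  offset=3 (pos 1, char 'f'): match length 0
  offset=4 (pos 0, char 'e'): match length 3
Longest match has length 3 at offset 4.
next_char = character at position 4 + 3 = 7 -> 'b'

Best match: offset=4, length=3 (matching 'eff' starting at position 0)
LZ77 triple: (4, 3, 'b')


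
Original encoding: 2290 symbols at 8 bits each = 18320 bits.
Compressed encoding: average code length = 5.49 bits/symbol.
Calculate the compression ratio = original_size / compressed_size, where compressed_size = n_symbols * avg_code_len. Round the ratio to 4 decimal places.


original_size = n_symbols * orig_bits = 2290 * 8 = 18320 bits
compressed_size = n_symbols * avg_code_len = 2290 * 5.49 = 12572.1 bits
ratio = original_size / compressed_size = 18320 / 12572.1 = 1.4572

Compression ratio = 1.4572


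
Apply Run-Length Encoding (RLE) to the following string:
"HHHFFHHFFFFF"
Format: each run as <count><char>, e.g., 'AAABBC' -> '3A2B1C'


Scanning runs left to right:
  i=0: run of 'H' x 3 -> '3H'
  i=3: run of 'F' x 2 -> '2F'
  i=5: run of 'H' x 2 -> '2H'
  i=7: run of 'F' x 5 -> '5F'

RLE = 3H2F2H5F


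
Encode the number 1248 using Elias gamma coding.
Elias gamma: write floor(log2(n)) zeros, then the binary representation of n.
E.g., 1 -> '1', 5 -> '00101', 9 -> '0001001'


num_bits = floor(log2(1248)) + 1 = 11
leading_zeros = num_bits - 1 = 10
binary(1248) = 10011100000

Elias gamma(1248) = '0000000000' + '10011100000' = 000000000010011100000 (21 bits)


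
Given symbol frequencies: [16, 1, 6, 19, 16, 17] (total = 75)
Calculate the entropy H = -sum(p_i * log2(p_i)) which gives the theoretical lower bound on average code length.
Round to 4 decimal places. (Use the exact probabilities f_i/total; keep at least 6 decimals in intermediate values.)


Per-symbol terms -p_i * log2(p_i) with p_i = f_i/75:
  p = 16/75 = 0.213333: log2(p) = -2.228819, -p*log2(p) = 0.475481
  p = 1/75 = 0.013333: log2(p) = -6.228819, -p*log2(p) = 0.083051
  p = 6/75 = 0.080000: log2(p) = -3.643856, -p*log2(p) = 0.291508
  p = 19/75 = 0.253333: log2(p) = -1.980891, -p*log2(p) = 0.501826
  p = 16/75 = 0.213333: log2(p) = -2.228819, -p*log2(p) = 0.475481
  p = 17/75 = 0.226667: log2(p) = -2.141356, -p*log2(p) = 0.485374
H = 0.475481 + 0.083051 + 0.291508 + 0.501826 + 0.475481 + 0.485374 = 2.312721

H = 2.3127 bits/symbol


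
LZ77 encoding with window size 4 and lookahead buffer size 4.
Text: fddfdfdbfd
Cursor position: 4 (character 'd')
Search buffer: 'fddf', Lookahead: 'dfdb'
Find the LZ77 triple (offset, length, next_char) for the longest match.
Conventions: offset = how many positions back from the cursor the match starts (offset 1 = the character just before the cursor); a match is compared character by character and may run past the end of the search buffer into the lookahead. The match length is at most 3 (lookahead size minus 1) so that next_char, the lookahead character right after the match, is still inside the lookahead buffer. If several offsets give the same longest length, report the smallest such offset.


Try each offset into the search buffer:
  offset=1 (pos 3, char 'f'): match length 0
  offset=2 (pos 2, char 'd'): match length 3
  offset=3 (pos 1, char 'd'): match length 1
  offset=4 (pos 0, char 'f'): match length 0
Longest match has length 3 at offset 2.
next_char = character at position 4 + 3 = 7 -> 'b'

Best match: offset=2, length=3 (matching 'dfd' starting at position 2)
LZ77 triple: (2, 3, 'b')


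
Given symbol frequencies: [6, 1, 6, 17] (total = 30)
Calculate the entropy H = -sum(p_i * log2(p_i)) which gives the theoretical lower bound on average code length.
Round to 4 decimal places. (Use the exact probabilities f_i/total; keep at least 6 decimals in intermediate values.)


Per-symbol terms -p_i * log2(p_i) with p_i = f_i/30:
  p = 6/30 = 0.200000: log2(p) = -2.321928, -p*log2(p) = 0.464386
  p = 1/30 = 0.033333: log2(p) = -4.906891, -p*log2(p) = 0.163563
  p = 6/30 = 0.200000: log2(p) = -2.321928, -p*log2(p) = 0.464386
  p = 17/30 = 0.566667: log2(p) = -0.819428, -p*log2(p) = 0.464342
H = 0.464386 + 0.163563 + 0.464386 + 0.464342 = 1.556677

H = 1.5567 bits/symbol


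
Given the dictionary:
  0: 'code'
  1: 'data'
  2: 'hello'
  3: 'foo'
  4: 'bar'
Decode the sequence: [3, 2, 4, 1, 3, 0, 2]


Look up each index in the dictionary:
  3 -> 'foo'
  2 -> 'hello'
  4 -> 'bar'
  1 -> 'data'
  3 -> 'foo'
  0 -> 'code'
  2 -> 'hello'

Decoded: "foo hello bar data foo code hello"


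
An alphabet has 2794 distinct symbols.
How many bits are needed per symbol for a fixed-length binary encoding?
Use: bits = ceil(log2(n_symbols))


log2(2794) = 11.4481
Bracket: 2^11 = 2048 < 2794 <= 2^12 = 4096
So ceil(log2(2794)) = 12

bits = ceil(log2(2794)) = ceil(11.4481) = 12 bits


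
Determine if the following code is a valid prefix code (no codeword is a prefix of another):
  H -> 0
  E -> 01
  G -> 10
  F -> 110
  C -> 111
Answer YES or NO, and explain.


Checking each pair (does one codeword prefix another?):
  H='0' vs E='01': prefix -- VIOLATION

NO -- this is NOT a valid prefix code. H (0) is a prefix of E (01).


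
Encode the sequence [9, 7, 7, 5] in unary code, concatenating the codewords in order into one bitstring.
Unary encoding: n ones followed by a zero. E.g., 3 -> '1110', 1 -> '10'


Encode each number as n ones followed by a terminating 0:
  9 -> 1111111110 (10 bits)
  7 -> 11111110 (8 bits)
  7 -> 11111110 (8 bits)
  5 -> 111110 (6 bits)
Total length = 10 + 8 + 8 + 6 = 32 bits.

Unary([9, 7, 7, 5]) = 11111111101111111011111110111110 (32 bits)


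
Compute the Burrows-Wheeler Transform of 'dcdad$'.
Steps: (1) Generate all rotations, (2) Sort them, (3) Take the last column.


Rotations (sorted):
  0: $dcdad -> last char: d
  1: ad$dcd -> last char: d
  2: cdad$d -> last char: d
  3: d$dcda -> last char: a
  4: dad$dc -> last char: c
  5: dcdad$ -> last char: $


BWT = dddac$


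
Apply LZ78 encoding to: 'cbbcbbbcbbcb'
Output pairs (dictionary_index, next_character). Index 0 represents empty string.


LZ78 encoding steps:
Dictionary: {0: ''}
Step 1: w='' (idx 0), next='c' -> output (0, 'c'), add 'c' as idx 1
Step 2: w='' (idx 0), next='b' -> output (0, 'b'), add 'b' as idx 2
Step 3: w='b' (idx 2), next='c' -> output (2, 'c'), add 'bc' as idx 3
Step 4: w='b' (idx 2), next='b' -> output (2, 'b'), add 'bb' as idx 4
Step 5: w='bc' (idx 3), next='b' -> output (3, 'b'), add 'bcb' as idx 5
Step 6: w='bcb' (idx 5), end of input -> output (5, '')


Encoded: [(0, 'c'), (0, 'b'), (2, 'c'), (2, 'b'), (3, 'b'), (5, '')]


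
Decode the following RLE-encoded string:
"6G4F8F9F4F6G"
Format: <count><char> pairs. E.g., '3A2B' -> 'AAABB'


Expanding each <count><char> pair:
  6G -> 'GGGGGG'
  4F -> 'FFFF'
  8F -> 'FFFFFFFF'
  9F -> 'FFFFFFFFF'
  4F -> 'FFFF'
  6G -> 'GGGGGG'

Decoded = GGGGGGFFFFFFFFFFFFFFFFFFFFFFFFFGGGGGG


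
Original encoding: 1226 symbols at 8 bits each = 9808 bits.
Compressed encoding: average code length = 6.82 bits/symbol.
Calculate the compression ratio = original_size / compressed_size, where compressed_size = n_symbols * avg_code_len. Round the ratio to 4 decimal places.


original_size = n_symbols * orig_bits = 1226 * 8 = 9808 bits
compressed_size = n_symbols * avg_code_len = 1226 * 6.82 = 8361.32 bits
ratio = original_size / compressed_size = 9808 / 8361.32 = 1.173

Compression ratio = 1.173


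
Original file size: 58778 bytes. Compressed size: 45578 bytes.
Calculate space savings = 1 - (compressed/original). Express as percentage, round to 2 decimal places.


ratio = compressed/original = 45578/58778 = 0.775426
savings = 1 - ratio = 1 - 0.775426 = 0.224574
as a percentage: 0.224574 * 100 = 22.46%

Space savings = 1 - 45578/58778 = 22.46%


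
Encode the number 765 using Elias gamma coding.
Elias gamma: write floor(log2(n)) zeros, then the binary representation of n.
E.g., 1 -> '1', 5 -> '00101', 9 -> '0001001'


num_bits = floor(log2(765)) + 1 = 10
leading_zeros = num_bits - 1 = 9
binary(765) = 1011111101

Elias gamma(765) = '000000000' + '1011111101' = 0000000001011111101 (19 bits)


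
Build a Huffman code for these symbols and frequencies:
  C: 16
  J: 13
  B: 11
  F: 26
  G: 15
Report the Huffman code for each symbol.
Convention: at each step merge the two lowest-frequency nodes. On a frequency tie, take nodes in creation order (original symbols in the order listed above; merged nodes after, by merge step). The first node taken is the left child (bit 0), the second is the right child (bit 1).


Huffman tree construction:
Step 1: Merge B(11) + J(13) = 24
Step 2: Merge G(15) + C(16) = 31
Step 3: Merge (B+J)(24) + F(26) = 50
Step 4: Merge (G+C)(31) + ((B+J)+F)(50) = 81
Read each symbol's code off the tree from the root (left child = 0, right child = 1).

Codes:
  C: 01 (length 2)
  J: 101 (length 3)
  B: 100 (length 3)
  F: 11 (length 2)
  G: 00 (length 2)
Average code length: 186/81 = 2.2963 bits/symbol


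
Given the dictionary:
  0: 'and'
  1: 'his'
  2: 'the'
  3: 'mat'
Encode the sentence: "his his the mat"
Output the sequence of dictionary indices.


Look up each word in the dictionary:
  'his' -> 1
  'his' -> 1
  'the' -> 2
  'mat' -> 3

Encoded: [1, 1, 2, 3]


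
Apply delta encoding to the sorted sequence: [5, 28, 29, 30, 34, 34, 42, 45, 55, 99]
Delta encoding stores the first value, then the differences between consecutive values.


First value: 5
Deltas:
  28 - 5 = 23
  29 - 28 = 1
  30 - 29 = 1
  34 - 30 = 4
  34 - 34 = 0
  42 - 34 = 8
  45 - 42 = 3
  55 - 45 = 10
  99 - 55 = 44


Delta encoded: [5, 23, 1, 1, 4, 0, 8, 3, 10, 44]


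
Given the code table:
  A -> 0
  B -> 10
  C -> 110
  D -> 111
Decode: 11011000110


Decoding:
110 -> C
110 -> C
0 -> A
0 -> A
110 -> C


Result: CCAAC


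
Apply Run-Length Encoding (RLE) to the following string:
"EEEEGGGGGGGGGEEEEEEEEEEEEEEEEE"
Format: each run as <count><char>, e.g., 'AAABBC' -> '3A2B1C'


Scanning runs left to right:
  i=0: run of 'E' x 4 -> '4E'
  i=4: run of 'G' x 9 -> '9G'
  i=13: run of 'E' x 17 -> '17E'

RLE = 4E9G17E


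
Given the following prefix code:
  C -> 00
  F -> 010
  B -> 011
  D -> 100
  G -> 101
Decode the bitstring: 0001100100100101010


Decoding step by step:
Bits 00 -> C
Bits 011 -> B
Bits 00 -> C
Bits 100 -> D
Bits 100 -> D
Bits 101 -> G
Bits 010 -> F


Decoded message: CBCDDGF


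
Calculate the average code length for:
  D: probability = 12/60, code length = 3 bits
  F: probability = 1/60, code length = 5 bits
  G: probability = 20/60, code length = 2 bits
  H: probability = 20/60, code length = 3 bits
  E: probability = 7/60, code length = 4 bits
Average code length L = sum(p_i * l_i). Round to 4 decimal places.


Weighted contributions p_i * l_i:
  D: (12/60) * 3 = 36/60
  F: (1/60) * 5 = 5/60
  G: (20/60) * 2 = 40/60
  H: (20/60) * 3 = 60/60
  E: (7/60) * 4 = 28/60
Sum = (36 + 5 + 40 + 60 + 28)/60 = 169/60

L = 169/60 = 2.8167 bits/symbol


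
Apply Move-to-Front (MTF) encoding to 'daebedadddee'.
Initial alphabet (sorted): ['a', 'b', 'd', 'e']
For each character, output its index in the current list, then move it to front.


MTF encoding:
'd': index 2 in ['a', 'b', 'd', 'e'] -> ['d', 'a', 'b', 'e']
'a': index 1 in ['d', 'a', 'b', 'e'] -> ['a', 'd', 'b', 'e']
'e': index 3 in ['a', 'd', 'b', 'e'] -> ['e', 'a', 'd', 'b']
'b': index 3 in ['e', 'a', 'd', 'b'] -> ['b', 'e', 'a', 'd']
'e': index 1 in ['b', 'e', 'a', 'd'] -> ['e', 'b', 'a', 'd']
'd': index 3 in ['e', 'b', 'a', 'd'] -> ['d', 'e', 'b', 'a']
'a': index 3 in ['d', 'e', 'b', 'a'] -> ['a', 'd', 'e', 'b']
'd': index 1 in ['a', 'd', 'e', 'b'] -> ['d', 'a', 'e', 'b']
'd': index 0 in ['d', 'a', 'e', 'b'] -> ['d', 'a', 'e', 'b']
'd': index 0 in ['d', 'a', 'e', 'b'] -> ['d', 'a', 'e', 'b']
'e': index 2 in ['d', 'a', 'e', 'b'] -> ['e', 'd', 'a', 'b']
'e': index 0 in ['e', 'd', 'a', 'b'] -> ['e', 'd', 'a', 'b']


Output: [2, 1, 3, 3, 1, 3, 3, 1, 0, 0, 2, 0]


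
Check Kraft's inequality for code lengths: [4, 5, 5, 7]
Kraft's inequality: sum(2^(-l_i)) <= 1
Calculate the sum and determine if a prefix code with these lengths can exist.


Sum = 2^(-4) + 2^(-5) + 2^(-5) + 2^(-7)
    = 0.0625 + 0.03125 + 0.03125 + 0.0078125
    = 17/128 = 0.1328125
Since 0.1328125 <= 1, Kraft's inequality IS satisfied.
A prefix code with these lengths CAN exist.

Kraft sum = 0.1328125. Satisfied.


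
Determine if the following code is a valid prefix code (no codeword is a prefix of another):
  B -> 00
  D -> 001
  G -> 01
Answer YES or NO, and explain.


Checking each pair (does one codeword prefix another?):
  B='00' vs D='001': prefix -- VIOLATION

NO -- this is NOT a valid prefix code. B (00) is a prefix of D (001).


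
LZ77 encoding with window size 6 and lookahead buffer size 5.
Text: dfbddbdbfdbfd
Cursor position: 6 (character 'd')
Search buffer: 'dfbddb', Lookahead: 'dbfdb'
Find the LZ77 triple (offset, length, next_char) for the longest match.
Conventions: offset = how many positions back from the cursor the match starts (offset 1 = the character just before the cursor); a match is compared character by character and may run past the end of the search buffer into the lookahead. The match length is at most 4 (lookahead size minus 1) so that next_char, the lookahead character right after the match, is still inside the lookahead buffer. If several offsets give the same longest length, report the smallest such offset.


Try each offset into the search buffer:
  offset=1 (pos 5, char 'b'): match length 0
  offset=2 (pos 4, char 'd'): match length 2
  offset=3 (pos 3, char 'd'): match length 1
  offset=4 (pos 2, char 'b'): match length 0
  offset=5 (pos 1, char 'f'): match length 0
  offset=6 (pos 0, char 'd'): match length 1
Longest match has length 2 at offset 2.
next_char = character at position 6 + 2 = 8 -> 'f'

Best match: offset=2, length=2 (matching 'db' starting at position 4)
LZ77 triple: (2, 2, 'f')


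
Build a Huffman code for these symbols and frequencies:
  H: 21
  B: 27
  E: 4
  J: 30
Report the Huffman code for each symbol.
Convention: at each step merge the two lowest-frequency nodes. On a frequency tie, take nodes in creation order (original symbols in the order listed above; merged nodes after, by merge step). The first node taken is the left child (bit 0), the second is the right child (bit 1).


Huffman tree construction:
Step 1: Merge E(4) + H(21) = 25
Step 2: Merge (E+H)(25) + B(27) = 52
Step 3: Merge J(30) + ((E+H)+B)(52) = 82
Read each symbol's code off the tree from the root (left child = 0, right child = 1).

Codes:
  H: 101 (length 3)
  B: 11 (length 2)
  E: 100 (length 3)
  J: 0 (length 1)
Average code length: 159/82 = 1.9390 bits/symbol


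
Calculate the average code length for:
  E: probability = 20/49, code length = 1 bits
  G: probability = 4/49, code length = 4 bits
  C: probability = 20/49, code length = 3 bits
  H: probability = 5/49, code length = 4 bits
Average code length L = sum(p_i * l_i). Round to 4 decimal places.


Weighted contributions p_i * l_i:
  E: (20/49) * 1 = 20/49
  G: (4/49) * 4 = 16/49
  C: (20/49) * 3 = 60/49
  H: (5/49) * 4 = 20/49
Sum = (20 + 16 + 60 + 20)/49 = 116/49

L = 116/49 = 2.3673 bits/symbol


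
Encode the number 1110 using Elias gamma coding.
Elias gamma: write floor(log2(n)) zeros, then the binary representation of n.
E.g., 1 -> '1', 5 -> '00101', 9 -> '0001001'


num_bits = floor(log2(1110)) + 1 = 11
leading_zeros = num_bits - 1 = 10
binary(1110) = 10001010110

Elias gamma(1110) = '0000000000' + '10001010110' = 000000000010001010110 (21 bits)


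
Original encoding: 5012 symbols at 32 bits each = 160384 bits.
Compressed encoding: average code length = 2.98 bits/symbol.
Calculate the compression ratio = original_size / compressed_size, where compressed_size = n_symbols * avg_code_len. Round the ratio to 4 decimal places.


original_size = n_symbols * orig_bits = 5012 * 32 = 160384 bits
compressed_size = n_symbols * avg_code_len = 5012 * 2.98 = 14935.76 bits
ratio = original_size / compressed_size = 160384 / 14935.76 = 10.7383

Compression ratio = 10.7383


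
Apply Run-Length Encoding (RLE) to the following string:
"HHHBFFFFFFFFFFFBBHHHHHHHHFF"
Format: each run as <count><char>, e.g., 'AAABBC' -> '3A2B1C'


Scanning runs left to right:
  i=0: run of 'H' x 3 -> '3H'
  i=3: run of 'B' x 1 -> '1B'
  i=4: run of 'F' x 11 -> '11F'
  i=15: run of 'B' x 2 -> '2B'
  i=17: run of 'H' x 8 -> '8H'
  i=25: run of 'F' x 2 -> '2F'

RLE = 3H1B11F2B8H2F


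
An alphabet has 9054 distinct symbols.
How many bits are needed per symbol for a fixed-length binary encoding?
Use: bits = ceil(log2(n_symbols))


log2(9054) = 13.1443
Bracket: 2^13 = 8192 < 9054 <= 2^14 = 16384
So ceil(log2(9054)) = 14

bits = ceil(log2(9054)) = ceil(13.1443) = 14 bits


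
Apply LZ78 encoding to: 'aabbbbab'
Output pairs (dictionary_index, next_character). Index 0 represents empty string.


LZ78 encoding steps:
Dictionary: {0: ''}
Step 1: w='' (idx 0), next='a' -> output (0, 'a'), add 'a' as idx 1
Step 2: w='a' (idx 1), next='b' -> output (1, 'b'), add 'ab' as idx 2
Step 3: w='' (idx 0), next='b' -> output (0, 'b'), add 'b' as idx 3
Step 4: w='b' (idx 3), next='b' -> output (3, 'b'), add 'bb' as idx 4
Step 5: w='ab' (idx 2), end of input -> output (2, '')


Encoded: [(0, 'a'), (1, 'b'), (0, 'b'), (3, 'b'), (2, '')]


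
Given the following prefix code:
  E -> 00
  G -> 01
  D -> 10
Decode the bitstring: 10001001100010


Decoding step by step:
Bits 10 -> D
Bits 00 -> E
Bits 10 -> D
Bits 01 -> G
Bits 10 -> D
Bits 00 -> E
Bits 10 -> D


Decoded message: DEDGDED


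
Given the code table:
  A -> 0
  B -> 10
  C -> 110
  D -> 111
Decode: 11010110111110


Decoding:
110 -> C
10 -> B
110 -> C
111 -> D
110 -> C


Result: CBCDC


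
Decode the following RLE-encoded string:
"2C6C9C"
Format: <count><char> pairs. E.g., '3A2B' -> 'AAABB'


Expanding each <count><char> pair:
  2C -> 'CC'
  6C -> 'CCCCCC'
  9C -> 'CCCCCCCCC'

Decoded = CCCCCCCCCCCCCCCCC


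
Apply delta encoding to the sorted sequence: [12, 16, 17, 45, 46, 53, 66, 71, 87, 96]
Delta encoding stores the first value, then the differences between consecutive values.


First value: 12
Deltas:
  16 - 12 = 4
  17 - 16 = 1
  45 - 17 = 28
  46 - 45 = 1
  53 - 46 = 7
  66 - 53 = 13
  71 - 66 = 5
  87 - 71 = 16
  96 - 87 = 9


Delta encoded: [12, 4, 1, 28, 1, 7, 13, 5, 16, 9]


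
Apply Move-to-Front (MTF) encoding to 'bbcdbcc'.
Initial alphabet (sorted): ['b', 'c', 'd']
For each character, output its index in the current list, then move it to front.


MTF encoding:
'b': index 0 in ['b', 'c', 'd'] -> ['b', 'c', 'd']
'b': index 0 in ['b', 'c', 'd'] -> ['b', 'c', 'd']
'c': index 1 in ['b', 'c', 'd'] -> ['c', 'b', 'd']
'd': index 2 in ['c', 'b', 'd'] -> ['d', 'c', 'b']
'b': index 2 in ['d', 'c', 'b'] -> ['b', 'd', 'c']
'c': index 2 in ['b', 'd', 'c'] -> ['c', 'b', 'd']
'c': index 0 in ['c', 'b', 'd'] -> ['c', 'b', 'd']


Output: [0, 0, 1, 2, 2, 2, 0]


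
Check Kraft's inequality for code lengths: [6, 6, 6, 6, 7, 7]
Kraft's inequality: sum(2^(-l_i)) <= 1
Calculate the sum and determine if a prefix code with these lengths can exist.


Sum = 2^(-6) + 2^(-6) + 2^(-6) + 2^(-6) + 2^(-7) + 2^(-7)
    = 0.015625 + 0.015625 + 0.015625 + 0.015625 + 0.0078125 + 0.0078125
    = 10/128 = 0.078125
Since 0.078125 <= 1, Kraft's inequality IS satisfied.
A prefix code with these lengths CAN exist.

Kraft sum = 0.078125. Satisfied.


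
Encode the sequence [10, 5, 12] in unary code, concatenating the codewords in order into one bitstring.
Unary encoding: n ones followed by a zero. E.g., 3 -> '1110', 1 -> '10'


Encode each number as n ones followed by a terminating 0:
  10 -> 11111111110 (11 bits)
  5 -> 111110 (6 bits)
  12 -> 1111111111110 (13 bits)
Total length = 11 + 6 + 13 = 30 bits.

Unary([10, 5, 12]) = 111111111101111101111111111110 (30 bits)


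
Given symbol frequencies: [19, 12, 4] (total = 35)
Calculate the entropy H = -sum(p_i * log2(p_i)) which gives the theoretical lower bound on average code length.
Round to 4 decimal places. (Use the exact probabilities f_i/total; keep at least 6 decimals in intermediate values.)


Per-symbol terms -p_i * log2(p_i) with p_i = f_i/35:
  p = 19/35 = 0.542857: log2(p) = -0.881356, -p*log2(p) = 0.478450
  p = 12/35 = 0.342857: log2(p) = -1.544321, -p*log2(p) = 0.529481
  p = 4/35 = 0.114286: log2(p) = -3.129283, -p*log2(p) = 0.357632
H = 0.478450 + 0.529481 + 0.357632 = 1.365563

H = 1.3656 bits/symbol


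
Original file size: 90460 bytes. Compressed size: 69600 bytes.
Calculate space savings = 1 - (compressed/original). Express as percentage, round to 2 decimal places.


ratio = compressed/original = 69600/90460 = 0.769401
savings = 1 - ratio = 1 - 0.769401 = 0.230599
as a percentage: 0.230599 * 100 = 23.06%

Space savings = 1 - 69600/90460 = 23.06%


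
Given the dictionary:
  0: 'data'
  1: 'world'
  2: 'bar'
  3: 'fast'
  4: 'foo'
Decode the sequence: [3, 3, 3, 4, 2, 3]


Look up each index in the dictionary:
  3 -> 'fast'
  3 -> 'fast'
  3 -> 'fast'
  4 -> 'foo'
  2 -> 'bar'
  3 -> 'fast'

Decoded: "fast fast fast foo bar fast"


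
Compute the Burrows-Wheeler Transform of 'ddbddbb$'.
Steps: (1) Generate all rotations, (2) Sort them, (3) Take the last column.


Rotations (sorted):
  0: $ddbddbb -> last char: b
  1: b$ddbddb -> last char: b
  2: bb$ddbdd -> last char: d
  3: bddbb$dd -> last char: d
  4: dbb$ddbd -> last char: d
  5: dbddbb$d -> last char: d
  6: ddbb$ddb -> last char: b
  7: ddbddbb$ -> last char: $


BWT = bbddddb$


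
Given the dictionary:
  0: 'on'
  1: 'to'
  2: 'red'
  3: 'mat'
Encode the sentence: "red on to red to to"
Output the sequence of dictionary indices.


Look up each word in the dictionary:
  'red' -> 2
  'on' -> 0
  'to' -> 1
  'red' -> 2
  'to' -> 1
  'to' -> 1

Encoded: [2, 0, 1, 2, 1, 1]


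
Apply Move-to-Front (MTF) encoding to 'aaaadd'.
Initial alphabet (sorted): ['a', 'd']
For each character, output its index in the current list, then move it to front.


MTF encoding:
'a': index 0 in ['a', 'd'] -> ['a', 'd']
'a': index 0 in ['a', 'd'] -> ['a', 'd']
'a': index 0 in ['a', 'd'] -> ['a', 'd']
'a': index 0 in ['a', 'd'] -> ['a', 'd']
'd': index 1 in ['a', 'd'] -> ['d', 'a']
'd': index 0 in ['d', 'a'] -> ['d', 'a']


Output: [0, 0, 0, 0, 1, 0]


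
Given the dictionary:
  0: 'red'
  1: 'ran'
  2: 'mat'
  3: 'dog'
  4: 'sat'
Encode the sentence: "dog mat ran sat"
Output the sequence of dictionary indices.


Look up each word in the dictionary:
  'dog' -> 3
  'mat' -> 2
  'ran' -> 1
  'sat' -> 4

Encoded: [3, 2, 1, 4]


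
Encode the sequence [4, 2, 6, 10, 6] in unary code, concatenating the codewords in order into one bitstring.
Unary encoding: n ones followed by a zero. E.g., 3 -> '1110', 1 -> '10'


Encode each number as n ones followed by a terminating 0:
  4 -> 11110 (5 bits)
  2 -> 110 (3 bits)
  6 -> 1111110 (7 bits)
  10 -> 11111111110 (11 bits)
  6 -> 1111110 (7 bits)
Total length = 5 + 3 + 7 + 11 + 7 = 33 bits.

Unary([4, 2, 6, 10, 6]) = 111101101111110111111111101111110 (33 bits)


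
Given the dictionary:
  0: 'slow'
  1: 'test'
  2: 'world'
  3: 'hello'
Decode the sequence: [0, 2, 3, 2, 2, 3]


Look up each index in the dictionary:
  0 -> 'slow'
  2 -> 'world'
  3 -> 'hello'
  2 -> 'world'
  2 -> 'world'
  3 -> 'hello'

Decoded: "slow world hello world world hello"


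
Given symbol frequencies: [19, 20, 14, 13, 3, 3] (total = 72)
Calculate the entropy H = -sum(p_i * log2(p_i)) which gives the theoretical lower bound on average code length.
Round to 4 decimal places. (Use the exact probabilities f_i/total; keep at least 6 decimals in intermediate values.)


Per-symbol terms -p_i * log2(p_i) with p_i = f_i/72:
  p = 19/72 = 0.263889: log2(p) = -1.921997, -p*log2(p) = 0.507194
  p = 20/72 = 0.277778: log2(p) = -1.847997, -p*log2(p) = 0.513332
  p = 14/72 = 0.194444: log2(p) = -2.362570, -p*log2(p) = 0.459389
  p = 13/72 = 0.180556: log2(p) = -2.469485, -p*log2(p) = 0.445879
  p = 3/72 = 0.041667: log2(p) = -4.584963, -p*log2(p) = 0.191040
  p = 3/72 = 0.041667: log2(p) = -4.584963, -p*log2(p) = 0.191040
H = 0.507194 + 0.513332 + 0.459389 + 0.445879 + 0.191040 + 0.191040 = 2.307874

H = 2.3079 bits/symbol
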